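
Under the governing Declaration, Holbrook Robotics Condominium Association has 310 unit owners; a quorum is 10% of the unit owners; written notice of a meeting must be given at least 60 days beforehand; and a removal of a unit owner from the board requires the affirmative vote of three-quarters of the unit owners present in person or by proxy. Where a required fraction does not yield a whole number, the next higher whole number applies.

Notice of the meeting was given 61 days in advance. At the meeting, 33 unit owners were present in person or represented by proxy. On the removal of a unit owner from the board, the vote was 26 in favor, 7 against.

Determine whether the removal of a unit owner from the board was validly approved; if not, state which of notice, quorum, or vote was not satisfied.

Valid — all requirements satisfied.

Notice: 61 days given; 60 required. Satisfied.
Quorum: 10% of 310 = 31; 33 present. Satisfied.
Vote: requires three-fourths of those present (33); 3/4 of 33 = 24.75, rounded up to 25, so 25 needed; 26 in favor. Satisfied.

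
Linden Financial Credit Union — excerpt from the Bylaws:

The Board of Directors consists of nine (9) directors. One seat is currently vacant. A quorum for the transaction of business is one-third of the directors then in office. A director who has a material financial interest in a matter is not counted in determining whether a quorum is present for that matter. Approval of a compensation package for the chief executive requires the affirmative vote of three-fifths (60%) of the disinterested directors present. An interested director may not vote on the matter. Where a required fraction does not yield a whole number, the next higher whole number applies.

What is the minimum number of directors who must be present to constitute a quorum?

1/3 of 8 = 2.67, rounded up to 3.

3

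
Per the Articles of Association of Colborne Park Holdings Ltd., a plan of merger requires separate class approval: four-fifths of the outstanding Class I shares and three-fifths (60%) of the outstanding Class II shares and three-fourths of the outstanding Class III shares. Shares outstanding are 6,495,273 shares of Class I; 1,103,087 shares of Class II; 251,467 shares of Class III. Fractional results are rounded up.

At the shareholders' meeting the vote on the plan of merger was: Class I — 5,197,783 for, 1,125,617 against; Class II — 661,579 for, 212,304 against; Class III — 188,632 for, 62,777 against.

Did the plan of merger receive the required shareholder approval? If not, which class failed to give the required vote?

Not approved — the Class II shares did not give the required vote.

Class I: 4/5 of 6495273 = 5196218.40, rounded up to 5196219; 5,196,219 required, 5,197,783 in favor — approved.
Class II: 3/5 of 1103087 = 661852.20, rounded up to 661853; 661,853 required, 661,579 in favor — not approved.
Class III: 3/4 of 251467 = 188600.25, rounded up to 188601; 188,601 required, 188,632 in favor — approved.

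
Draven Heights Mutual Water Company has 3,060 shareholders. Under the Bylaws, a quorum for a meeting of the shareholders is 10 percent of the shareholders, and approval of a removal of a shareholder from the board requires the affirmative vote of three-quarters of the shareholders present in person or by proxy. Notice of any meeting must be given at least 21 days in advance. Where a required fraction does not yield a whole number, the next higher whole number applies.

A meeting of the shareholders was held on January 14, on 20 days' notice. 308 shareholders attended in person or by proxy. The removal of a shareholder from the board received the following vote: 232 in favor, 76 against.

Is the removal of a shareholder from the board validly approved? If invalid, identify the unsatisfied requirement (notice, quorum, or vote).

Notice: 20 days given; 21 required. Not satisfied.
Quorum: 10% of 3,060 = 306; 308 present. Satisfied.
Vote: requires three-fourths of those present (308); 3/4 of 308 = 231, so 231 needed; 232 in favor. Satisfied.

Invalid — notice requirement not satisfied.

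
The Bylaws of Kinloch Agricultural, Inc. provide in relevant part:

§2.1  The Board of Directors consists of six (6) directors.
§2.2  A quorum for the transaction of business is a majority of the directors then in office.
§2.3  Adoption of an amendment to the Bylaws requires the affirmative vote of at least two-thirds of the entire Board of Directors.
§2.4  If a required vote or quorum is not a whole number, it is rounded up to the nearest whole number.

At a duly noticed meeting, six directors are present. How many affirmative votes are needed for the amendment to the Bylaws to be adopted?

The amendment to the Bylaws requires two-thirds of the entire Board of Directors (6).
2/3 of 6 = 4.

4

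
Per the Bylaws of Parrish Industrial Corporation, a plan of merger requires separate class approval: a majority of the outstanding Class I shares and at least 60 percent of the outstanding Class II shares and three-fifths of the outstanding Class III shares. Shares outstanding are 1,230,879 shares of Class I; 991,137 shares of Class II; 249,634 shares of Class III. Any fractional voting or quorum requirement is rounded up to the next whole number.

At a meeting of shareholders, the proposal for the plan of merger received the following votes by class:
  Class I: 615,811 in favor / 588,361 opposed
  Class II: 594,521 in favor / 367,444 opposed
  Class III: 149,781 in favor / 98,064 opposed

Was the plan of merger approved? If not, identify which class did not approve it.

Class I: a majority of 1230879 is 615440; 615,440 required, 615,811 in favor — approved.
Class II: 3/5 of 991137 = 594682.20, rounded up to 594683; 594,683 required, 594,521 in favor — not approved.
Class III: 3/5 of 249634 = 149780.40, rounded up to 149781; 149,781 required, 149,781 in favor — approved.

Not approved — the Class II shares did not give the required vote.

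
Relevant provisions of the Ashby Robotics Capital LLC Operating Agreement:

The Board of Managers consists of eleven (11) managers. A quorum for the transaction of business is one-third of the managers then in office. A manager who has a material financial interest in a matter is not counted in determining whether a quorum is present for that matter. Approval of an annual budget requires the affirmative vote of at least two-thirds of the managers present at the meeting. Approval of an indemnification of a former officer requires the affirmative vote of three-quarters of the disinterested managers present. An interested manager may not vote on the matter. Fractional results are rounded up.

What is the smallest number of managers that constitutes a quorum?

4

1/3 of 11 = 3.67, rounded up to 4.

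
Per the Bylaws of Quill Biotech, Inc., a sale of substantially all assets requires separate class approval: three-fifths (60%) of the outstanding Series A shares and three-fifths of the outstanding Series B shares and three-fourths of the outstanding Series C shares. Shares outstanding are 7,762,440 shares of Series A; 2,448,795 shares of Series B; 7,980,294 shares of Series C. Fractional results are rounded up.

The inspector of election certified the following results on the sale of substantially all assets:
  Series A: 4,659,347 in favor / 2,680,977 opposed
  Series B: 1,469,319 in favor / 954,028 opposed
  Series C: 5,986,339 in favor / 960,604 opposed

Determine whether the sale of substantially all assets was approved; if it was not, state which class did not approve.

Series A: 3/5 of 7762440 = 4657464; 4,657,464 required, 4,659,347 in favor — approved.
Series B: 3/5 of 2448795 = 1469277; 1,469,277 required, 1,469,319 in favor — approved.
Series C: 3/4 of 7980294 = 5985220.50, rounded up to 5985221; 5,985,221 required, 5,986,339 in favor — approved.

Approved — every class gave the required vote.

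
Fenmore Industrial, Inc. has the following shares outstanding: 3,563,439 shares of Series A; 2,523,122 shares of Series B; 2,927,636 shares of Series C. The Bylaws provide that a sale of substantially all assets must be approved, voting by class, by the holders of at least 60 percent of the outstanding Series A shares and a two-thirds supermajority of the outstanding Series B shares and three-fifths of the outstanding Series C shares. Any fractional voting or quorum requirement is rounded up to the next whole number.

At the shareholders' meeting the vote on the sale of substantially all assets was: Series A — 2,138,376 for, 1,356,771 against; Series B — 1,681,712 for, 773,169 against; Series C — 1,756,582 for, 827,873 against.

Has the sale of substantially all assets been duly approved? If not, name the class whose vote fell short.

Series A: 3/5 of 3563439 = 2138063.40, rounded up to 2138064; 2,138,064 required, 2,138,376 in favor — approved.
Series B: 2/3 of 2523122 = 1682081.33, rounded up to 1682082; 1,682,082 required, 1,681,712 in favor — not approved.
Series C: 3/5 of 2927636 = 1756581.60, rounded up to 1756582; 1,756,582 required, 1,756,582 in favor — approved.

Not approved — the Series B shares did not give the required vote.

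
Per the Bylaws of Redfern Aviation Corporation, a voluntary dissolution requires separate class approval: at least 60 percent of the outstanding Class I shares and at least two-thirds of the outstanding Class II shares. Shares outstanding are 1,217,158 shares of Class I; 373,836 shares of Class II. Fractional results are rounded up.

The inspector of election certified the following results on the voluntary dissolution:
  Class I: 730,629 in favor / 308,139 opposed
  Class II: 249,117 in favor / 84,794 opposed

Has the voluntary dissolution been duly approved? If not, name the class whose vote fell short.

Not approved — the Class II shares did not give the required vote.

Class I: 3/5 of 1217158 = 730294.80, rounded up to 730295; 730,295 required, 730,629 in favor — approved.
Class II: 2/3 of 373836 = 249224; 249,224 required, 249,117 in favor — not approved.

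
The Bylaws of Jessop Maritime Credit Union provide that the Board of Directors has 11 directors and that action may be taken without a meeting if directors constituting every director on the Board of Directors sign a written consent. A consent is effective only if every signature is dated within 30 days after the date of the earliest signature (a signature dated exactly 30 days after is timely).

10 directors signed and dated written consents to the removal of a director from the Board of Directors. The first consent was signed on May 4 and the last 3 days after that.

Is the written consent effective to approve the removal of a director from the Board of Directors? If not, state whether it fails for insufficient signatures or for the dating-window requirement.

Not effective — insufficient signatures.

Signatures required: the unanimous vote of 11 — unanimous means all 11, so 11 needed; 10 signed. Insufficient.
Dating window: the latest signature is 3 days after the earliest; the limit is 30 days. Within the window.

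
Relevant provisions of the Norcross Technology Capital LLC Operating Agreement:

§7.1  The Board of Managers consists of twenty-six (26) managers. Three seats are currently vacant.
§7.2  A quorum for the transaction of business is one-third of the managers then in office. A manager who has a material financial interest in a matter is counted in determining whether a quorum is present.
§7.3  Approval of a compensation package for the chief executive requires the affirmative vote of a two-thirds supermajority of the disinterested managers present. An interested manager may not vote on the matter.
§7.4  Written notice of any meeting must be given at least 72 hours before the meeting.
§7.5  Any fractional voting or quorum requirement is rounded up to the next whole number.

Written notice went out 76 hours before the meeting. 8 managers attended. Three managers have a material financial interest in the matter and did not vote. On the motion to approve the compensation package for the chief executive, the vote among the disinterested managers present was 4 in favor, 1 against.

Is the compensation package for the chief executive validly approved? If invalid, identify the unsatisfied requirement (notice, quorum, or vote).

Notice: 76 hours given; 72 required (76 ≥ 72). Satisfied.
Quorum: 8 present (interested managers count toward quorum); quorum is 8. Satisfied.
Vote: the compensation package for the chief executive requires two-thirds of the disinterested managers present (8 − 3 = 5). 2/3 of 5 = 3.33, rounded up to 4, so 4 affirmative votes are needed; 4 voted in favor. Satisfied.

Valid — all requirements satisfied.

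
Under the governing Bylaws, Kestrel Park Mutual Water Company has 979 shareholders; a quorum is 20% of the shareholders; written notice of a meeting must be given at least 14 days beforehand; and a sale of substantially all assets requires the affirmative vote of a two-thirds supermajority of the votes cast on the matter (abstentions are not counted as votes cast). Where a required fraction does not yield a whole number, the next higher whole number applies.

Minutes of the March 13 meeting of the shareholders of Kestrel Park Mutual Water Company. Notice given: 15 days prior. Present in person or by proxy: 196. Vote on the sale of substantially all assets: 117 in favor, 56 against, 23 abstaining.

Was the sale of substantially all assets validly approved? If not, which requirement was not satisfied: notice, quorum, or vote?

Valid — all requirements satisfied.

Notice: 15 days given; 14 required. Satisfied.
Quorum: 20% of 979 = 195.80, rounded up to 196; 196 present. Satisfied.
Vote: requires two-thirds of the votes cast (196 − 23 abstaining = 173); 2/3 of 173 = 115.33, rounded up to 116, so 116 needed; 117 in favor. Satisfied.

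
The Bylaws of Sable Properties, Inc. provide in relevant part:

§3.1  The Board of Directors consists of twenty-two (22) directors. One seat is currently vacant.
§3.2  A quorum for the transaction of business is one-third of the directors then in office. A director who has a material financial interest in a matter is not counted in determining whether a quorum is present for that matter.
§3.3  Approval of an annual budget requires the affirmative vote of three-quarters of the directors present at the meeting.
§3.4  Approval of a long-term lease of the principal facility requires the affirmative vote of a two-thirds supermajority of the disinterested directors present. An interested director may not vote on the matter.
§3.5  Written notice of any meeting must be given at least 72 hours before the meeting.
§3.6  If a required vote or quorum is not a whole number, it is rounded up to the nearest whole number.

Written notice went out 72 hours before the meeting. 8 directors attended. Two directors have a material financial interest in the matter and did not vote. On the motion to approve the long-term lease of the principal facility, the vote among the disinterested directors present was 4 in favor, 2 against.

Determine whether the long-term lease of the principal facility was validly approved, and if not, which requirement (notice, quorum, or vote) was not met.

Notice: 72 hours given; 72 required (72 ≥ 72). Satisfied.
Quorum: 8 present, but the 2 interested directors do not count, leaving 6. Quorum is 7. Not satisfied.
Vote: the long-term lease of the principal facility requires two-thirds of the disinterested directors present (8 − 2 = 6). 2/3 of 6 = 4, so 4 affirmative votes are needed; 4 voted in favor. Satisfied. (Moot — without a quorum no business can be validly transacted.)

Invalid — quorum requirement not satisfied.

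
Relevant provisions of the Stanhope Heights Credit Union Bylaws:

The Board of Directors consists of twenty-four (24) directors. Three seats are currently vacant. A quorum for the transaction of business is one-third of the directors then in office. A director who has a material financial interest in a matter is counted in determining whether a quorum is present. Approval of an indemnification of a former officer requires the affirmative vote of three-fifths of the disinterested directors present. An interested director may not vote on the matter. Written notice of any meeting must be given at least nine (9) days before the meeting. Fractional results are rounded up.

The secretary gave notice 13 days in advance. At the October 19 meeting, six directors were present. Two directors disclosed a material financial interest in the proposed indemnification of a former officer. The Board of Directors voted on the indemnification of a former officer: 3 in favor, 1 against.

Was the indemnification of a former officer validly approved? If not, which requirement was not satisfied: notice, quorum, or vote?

Invalid — quorum requirement not satisfied.

Notice: 13 days given; 9 required (13 ≥ 9). Satisfied.
Quorum: 6 present (interested directors count toward quorum); quorum is 7. Not satisfied.
Vote: the indemnification of a former officer requires three-fifths of the disinterested directors present (6 − 2 = 4). 3/5 of 4 = 2.40, rounded up to 3, so 3 affirmative votes are needed; 3 voted in favor. Satisfied. (Moot — without a quorum no business can be validly transacted.)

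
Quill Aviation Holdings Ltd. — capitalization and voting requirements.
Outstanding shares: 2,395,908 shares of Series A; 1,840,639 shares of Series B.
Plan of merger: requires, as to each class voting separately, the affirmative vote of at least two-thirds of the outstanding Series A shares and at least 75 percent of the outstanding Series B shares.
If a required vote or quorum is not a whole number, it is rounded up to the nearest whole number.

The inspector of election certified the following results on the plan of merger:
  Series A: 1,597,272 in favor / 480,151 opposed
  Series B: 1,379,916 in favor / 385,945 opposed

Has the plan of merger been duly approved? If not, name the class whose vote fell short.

Not approved — the Series B shares did not give the required vote.

Series A: 2/3 of 2395908 = 1597272; 1,597,272 required, 1,597,272 in favor — approved.
Series B: 3/4 of 1840639 = 1380479.25, rounded up to 1380480; 1,380,480 required, 1,379,916 in favor — not approved.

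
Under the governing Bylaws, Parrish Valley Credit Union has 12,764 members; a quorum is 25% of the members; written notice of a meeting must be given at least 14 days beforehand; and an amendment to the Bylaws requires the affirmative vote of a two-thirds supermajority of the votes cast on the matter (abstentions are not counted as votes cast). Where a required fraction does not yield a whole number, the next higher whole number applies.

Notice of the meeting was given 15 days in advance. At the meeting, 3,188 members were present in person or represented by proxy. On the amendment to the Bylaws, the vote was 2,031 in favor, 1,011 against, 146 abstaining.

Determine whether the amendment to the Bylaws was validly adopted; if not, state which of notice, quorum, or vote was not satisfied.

Invalid — quorum requirement not satisfied.

Notice: 15 days given; 14 required. Satisfied.
Quorum: 25% of 12,764 = 3,191; 3,188 present. Not satisfied.
Vote: requires two-thirds of the votes cast (3,188 − 146 abstaining = 3,042); 2/3 of 3042 = 2028, so 2,028 needed; 2,031 in favor. Satisfied.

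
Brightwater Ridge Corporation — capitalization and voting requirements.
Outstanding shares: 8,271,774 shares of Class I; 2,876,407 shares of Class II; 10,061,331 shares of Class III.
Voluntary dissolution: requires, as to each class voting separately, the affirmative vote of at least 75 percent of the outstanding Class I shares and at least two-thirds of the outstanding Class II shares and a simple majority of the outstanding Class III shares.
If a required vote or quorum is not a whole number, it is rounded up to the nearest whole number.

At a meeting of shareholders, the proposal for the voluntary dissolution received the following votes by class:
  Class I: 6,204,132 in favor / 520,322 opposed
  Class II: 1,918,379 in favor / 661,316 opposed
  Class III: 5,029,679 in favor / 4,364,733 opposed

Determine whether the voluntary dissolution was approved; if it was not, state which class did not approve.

Class I: 3/4 of 8271774 = 6203830.50, rounded up to 6203831; 6,203,831 required, 6,204,132 in favor — approved.
Class II: 2/3 of 2876407 = 1917604.67, rounded up to 1917605; 1,917,605 required, 1,918,379 in favor — approved.
Class III: a majority of 10061331 is 5030666; 5,030,666 required, 5,029,679 in favor — not approved.

Not approved — the Class III shares did not give the required vote.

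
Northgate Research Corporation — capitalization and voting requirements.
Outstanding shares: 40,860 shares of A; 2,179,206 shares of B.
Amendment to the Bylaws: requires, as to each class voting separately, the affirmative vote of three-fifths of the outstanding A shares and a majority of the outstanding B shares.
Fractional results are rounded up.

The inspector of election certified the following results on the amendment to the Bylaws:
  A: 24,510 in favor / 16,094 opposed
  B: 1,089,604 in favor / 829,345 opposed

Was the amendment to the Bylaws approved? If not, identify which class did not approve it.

A: 3/5 of 40860 = 24516; 24,516 required, 24,510 in favor — not approved.
B: a majority of 2179206 is 1089604; 1,089,604 required, 1,089,604 in favor — approved.

Not approved — the A shares did not give the required vote.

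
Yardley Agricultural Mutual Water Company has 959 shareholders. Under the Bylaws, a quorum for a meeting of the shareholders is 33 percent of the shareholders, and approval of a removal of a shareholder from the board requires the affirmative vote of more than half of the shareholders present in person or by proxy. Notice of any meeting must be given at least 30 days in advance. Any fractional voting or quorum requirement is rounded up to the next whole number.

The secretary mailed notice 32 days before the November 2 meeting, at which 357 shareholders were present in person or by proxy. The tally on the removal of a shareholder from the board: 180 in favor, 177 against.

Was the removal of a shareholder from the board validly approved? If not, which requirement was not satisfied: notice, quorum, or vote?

Valid — all requirements satisfied.

Notice: 32 days given; 30 required. Satisfied.
Quorum: 33% of 959 = 316.47, rounded up to 317; 357 present. Satisfied.
Vote: requires a majority of those present (357); a majority of 357 is 179, so 179 needed; 180 in favor. Satisfied.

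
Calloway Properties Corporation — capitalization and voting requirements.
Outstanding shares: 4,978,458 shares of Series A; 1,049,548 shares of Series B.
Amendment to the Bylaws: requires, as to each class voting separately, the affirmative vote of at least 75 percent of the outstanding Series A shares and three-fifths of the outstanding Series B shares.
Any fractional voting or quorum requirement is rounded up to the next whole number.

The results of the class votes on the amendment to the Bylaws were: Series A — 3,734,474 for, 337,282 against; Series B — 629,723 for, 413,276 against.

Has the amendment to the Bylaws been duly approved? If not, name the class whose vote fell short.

Series A: 3/4 of 4978458 = 3733843.50, rounded up to 3733844; 3,733,844 required, 3,734,474 in favor — approved.
Series B: 3/5 of 1049548 = 629728.80, rounded up to 629729; 629,729 required, 629,723 in favor — not approved.

Not approved — the Series B shares did not give the required vote.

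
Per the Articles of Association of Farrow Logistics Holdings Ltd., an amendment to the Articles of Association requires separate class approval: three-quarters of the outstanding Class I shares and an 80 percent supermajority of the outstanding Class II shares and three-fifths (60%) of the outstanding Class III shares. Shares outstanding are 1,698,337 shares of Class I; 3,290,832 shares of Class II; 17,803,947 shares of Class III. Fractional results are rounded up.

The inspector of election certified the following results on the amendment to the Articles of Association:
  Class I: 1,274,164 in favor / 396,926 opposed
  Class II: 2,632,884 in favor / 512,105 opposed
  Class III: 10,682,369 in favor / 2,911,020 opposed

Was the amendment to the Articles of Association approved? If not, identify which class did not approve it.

Approved — every class gave the required vote.

Class I: 3/4 of 1698337 = 1273752.75, rounded up to 1273753; 1,273,753 required, 1,274,164 in favor — approved.
Class II: 4/5 of 3290832 = 2632665.60, rounded up to 2632666; 2,632,666 required, 2,632,884 in favor — approved.
Class III: 3/5 of 17803947 = 10682368.20, rounded up to 10682369; 10,682,369 required, 10,682,369 in favor — approved.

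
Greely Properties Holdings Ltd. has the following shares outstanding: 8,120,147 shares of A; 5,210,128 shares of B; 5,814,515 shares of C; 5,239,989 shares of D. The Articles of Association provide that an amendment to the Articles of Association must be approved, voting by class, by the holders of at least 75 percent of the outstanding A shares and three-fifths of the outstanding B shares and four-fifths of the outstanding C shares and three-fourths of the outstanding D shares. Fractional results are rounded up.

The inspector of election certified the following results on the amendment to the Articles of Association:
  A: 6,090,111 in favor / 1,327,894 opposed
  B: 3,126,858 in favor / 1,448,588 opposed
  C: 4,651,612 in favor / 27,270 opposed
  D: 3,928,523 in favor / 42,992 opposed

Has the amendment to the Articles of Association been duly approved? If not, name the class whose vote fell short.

Not approved — the D shares did not give the required vote.

A: 3/4 of 8120147 = 6090110.25, rounded up to 6090111; 6,090,111 required, 6,090,111 in favor — approved.
B: 3/5 of 5210128 = 3126076.80, rounded up to 3126077; 3,126,077 required, 3,126,858 in favor — approved.
C: 4/5 of 5814515 = 4651612; 4,651,612 required, 4,651,612 in favor — approved.
D: 3/4 of 5239989 = 3929991.75, rounded up to 3929992; 3,929,992 required, 3,928,523 in favor — not approved.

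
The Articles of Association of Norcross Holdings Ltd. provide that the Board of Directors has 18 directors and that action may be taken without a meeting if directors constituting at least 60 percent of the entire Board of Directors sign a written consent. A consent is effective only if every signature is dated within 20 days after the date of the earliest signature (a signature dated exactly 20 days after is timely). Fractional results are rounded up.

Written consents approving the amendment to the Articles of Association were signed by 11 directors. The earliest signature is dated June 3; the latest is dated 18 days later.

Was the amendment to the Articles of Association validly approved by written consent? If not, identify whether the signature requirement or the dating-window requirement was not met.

Signatures required: at least 60 percent of 18 — 3/5 of 18 = 10.80, rounded up to 11, so 11 needed; 11 signed. Sufficient.
Dating window: the latest signature is 18 days after the earliest; the limit is 20 days. Within the window.

Effective — both the signature and dating-window requirements are satisfied.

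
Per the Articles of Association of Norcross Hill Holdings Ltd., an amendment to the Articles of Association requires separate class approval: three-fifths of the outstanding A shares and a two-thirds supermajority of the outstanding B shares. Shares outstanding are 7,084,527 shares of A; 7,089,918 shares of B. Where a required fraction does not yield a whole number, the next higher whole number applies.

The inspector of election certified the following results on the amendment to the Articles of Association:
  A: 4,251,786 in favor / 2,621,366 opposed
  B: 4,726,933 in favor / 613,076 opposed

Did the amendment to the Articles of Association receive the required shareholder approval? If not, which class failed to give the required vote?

A: 3/5 of 7084527 = 4250716.20, rounded up to 4250717; 4,250,717 required, 4,251,786 in favor — approved.
B: 2/3 of 7089918 = 4726612; 4,726,612 required, 4,726,933 in favor — approved.

Approved — every class gave the required vote.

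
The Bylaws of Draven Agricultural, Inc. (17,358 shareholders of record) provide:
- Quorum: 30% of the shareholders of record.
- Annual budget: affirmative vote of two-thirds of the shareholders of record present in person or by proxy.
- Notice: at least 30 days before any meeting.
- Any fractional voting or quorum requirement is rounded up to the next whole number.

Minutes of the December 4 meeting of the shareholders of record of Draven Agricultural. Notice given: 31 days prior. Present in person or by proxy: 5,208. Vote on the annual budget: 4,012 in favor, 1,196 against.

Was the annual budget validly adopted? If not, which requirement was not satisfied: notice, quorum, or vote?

Valid — all requirements satisfied.

Notice: 31 days given; 30 required. Satisfied.
Quorum: 30% of 17,358 = 5,207.40, rounded up to 5,208; 5,208 present. Satisfied.
Vote: requires two-thirds of those present (5,208); 2/3 of 5208 = 3472, so 3,472 needed; 4,012 in favor. Satisfied.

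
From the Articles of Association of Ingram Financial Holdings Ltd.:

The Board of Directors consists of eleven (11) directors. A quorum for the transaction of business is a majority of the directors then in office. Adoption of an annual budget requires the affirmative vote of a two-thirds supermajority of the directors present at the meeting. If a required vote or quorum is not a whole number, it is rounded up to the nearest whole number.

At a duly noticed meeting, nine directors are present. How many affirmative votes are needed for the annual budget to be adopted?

6

The annual budget requires two-thirds of the directors present (9).
2/3 of 9 = 6.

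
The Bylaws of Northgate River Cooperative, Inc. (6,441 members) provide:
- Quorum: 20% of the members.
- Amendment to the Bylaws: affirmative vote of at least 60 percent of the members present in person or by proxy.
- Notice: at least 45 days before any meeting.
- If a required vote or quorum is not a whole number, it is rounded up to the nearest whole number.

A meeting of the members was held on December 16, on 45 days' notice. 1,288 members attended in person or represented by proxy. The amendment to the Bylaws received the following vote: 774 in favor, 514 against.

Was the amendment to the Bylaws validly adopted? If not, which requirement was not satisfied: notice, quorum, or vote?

Invalid — quorum requirement not satisfied.

Notice: 45 days given; 45 required. Satisfied.
Quorum: 20% of 6,441 = 1,288.20, rounded up to 1,289; 1,288 present. Not satisfied.
Vote: requires three-fifths of those present (1,288); 3/5 of 1288 = 772.80, rounded up to 773, so 773 needed; 774 in favor. Satisfied.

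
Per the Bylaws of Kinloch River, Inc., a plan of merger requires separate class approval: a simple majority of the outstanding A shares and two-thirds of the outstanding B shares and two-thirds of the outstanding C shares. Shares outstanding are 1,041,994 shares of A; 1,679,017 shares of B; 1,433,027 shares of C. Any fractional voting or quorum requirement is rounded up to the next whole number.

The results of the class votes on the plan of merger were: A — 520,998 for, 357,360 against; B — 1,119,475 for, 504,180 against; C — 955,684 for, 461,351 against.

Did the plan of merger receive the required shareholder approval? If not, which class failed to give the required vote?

Approved — every class gave the required vote.

A: a majority of 1041994 is 520998; 520,998 required, 520,998 in favor — approved.
B: 2/3 of 1679017 = 1119344.67, rounded up to 1119345; 1,119,345 required, 1,119,475 in favor — approved.
C: 2/3 of 1433027 = 955351.33, rounded up to 955352; 955,352 required, 955,684 in favor — approved.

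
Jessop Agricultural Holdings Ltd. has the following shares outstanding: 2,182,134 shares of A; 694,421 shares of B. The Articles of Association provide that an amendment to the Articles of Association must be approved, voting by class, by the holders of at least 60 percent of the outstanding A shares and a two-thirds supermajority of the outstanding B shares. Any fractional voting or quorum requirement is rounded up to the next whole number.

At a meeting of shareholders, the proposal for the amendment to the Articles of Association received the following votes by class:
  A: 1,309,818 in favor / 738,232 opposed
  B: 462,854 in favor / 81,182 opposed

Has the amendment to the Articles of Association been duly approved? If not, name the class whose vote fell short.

A: 3/5 of 2182134 = 1309280.40, rounded up to 1309281; 1,309,281 required, 1,309,818 in favor — approved.
B: 2/3 of 694421 = 462947.33, rounded up to 462948; 462,948 required, 462,854 in favor — not approved.

Not approved — the B shares did not give the required vote.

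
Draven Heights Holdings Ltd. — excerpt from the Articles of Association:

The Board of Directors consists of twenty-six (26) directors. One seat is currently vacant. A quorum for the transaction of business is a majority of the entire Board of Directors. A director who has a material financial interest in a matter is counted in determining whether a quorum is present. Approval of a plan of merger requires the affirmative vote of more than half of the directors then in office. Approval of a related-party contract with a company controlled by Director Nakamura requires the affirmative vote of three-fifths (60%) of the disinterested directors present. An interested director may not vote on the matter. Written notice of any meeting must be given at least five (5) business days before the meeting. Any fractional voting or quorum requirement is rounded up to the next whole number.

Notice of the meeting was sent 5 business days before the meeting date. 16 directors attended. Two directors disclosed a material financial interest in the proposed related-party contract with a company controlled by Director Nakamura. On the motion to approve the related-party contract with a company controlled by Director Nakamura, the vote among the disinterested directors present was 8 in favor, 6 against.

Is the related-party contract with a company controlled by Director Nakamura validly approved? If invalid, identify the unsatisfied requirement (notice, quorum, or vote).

Notice: 5 business days given; 5 required (5 ≥ 5). Satisfied.
Quorum: 16 present (interested directors count toward quorum); quorum is 14. Satisfied.
Vote: the related-party contract with a company controlled by Director Nakamura requires three-fifths of the disinterested directors present (16 − 2 = 14). 3/5 of 14 = 8.40, rounded up to 9, so 9 affirmative votes are needed; 8 voted in favor. Not satisfied.

Invalid — vote requirement not satisfied.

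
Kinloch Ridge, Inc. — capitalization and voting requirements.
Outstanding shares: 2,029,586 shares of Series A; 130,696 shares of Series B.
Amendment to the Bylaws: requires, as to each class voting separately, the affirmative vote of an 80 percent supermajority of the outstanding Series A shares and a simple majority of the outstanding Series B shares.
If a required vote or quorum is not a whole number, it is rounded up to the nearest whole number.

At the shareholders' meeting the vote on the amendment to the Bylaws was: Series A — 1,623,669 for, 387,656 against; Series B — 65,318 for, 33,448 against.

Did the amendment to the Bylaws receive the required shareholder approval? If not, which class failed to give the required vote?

Series A: 4/5 of 2029586 = 1623668.80, rounded up to 1623669; 1,623,669 required, 1,623,669 in favor — approved.
Series B: a majority of 130696 is 65349; 65,349 required, 65,318 in favor — not approved.

Not approved — the Series B shares did not give the required vote.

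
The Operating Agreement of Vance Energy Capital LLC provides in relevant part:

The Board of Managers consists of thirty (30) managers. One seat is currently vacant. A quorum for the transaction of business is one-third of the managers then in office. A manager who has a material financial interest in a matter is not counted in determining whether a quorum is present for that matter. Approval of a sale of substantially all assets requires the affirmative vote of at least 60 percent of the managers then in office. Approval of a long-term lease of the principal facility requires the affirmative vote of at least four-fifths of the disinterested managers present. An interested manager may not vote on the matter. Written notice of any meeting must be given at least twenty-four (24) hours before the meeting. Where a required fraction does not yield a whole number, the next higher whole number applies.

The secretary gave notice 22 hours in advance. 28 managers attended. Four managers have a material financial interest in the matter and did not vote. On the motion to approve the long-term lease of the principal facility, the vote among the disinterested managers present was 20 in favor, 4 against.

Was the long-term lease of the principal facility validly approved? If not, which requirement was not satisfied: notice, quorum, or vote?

Notice: 22 hours given; 24 required (22 < 24). Not satisfied.
Quorum: 28 present, but the 4 interested managers do not count, leaving 24. Quorum is 10. Satisfied.
Vote: the long-term lease of the principal facility requires four-fifths of the disinterested managers present (28 − 4 = 24). 4/5 of 24 = 19.20, rounded up to 20, so 20 affirmative votes are needed; 20 voted in favor. Satisfied.

Invalid — notice requirement not satisfied.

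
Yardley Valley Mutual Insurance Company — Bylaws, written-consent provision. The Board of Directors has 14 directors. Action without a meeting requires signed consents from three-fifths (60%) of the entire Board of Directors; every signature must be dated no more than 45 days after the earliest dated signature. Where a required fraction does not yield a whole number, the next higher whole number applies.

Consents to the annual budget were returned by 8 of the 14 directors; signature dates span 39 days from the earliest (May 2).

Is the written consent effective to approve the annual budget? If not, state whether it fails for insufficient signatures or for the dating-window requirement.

Not effective — insufficient signatures.

Signatures required: three-fifths (60%) of 14 — 3/5 of 14 = 8.40, rounded up to 9, so 9 needed; 8 signed. Insufficient.
Dating window: the latest signature is 39 days after the earliest; the limit is 45 days. Within the window.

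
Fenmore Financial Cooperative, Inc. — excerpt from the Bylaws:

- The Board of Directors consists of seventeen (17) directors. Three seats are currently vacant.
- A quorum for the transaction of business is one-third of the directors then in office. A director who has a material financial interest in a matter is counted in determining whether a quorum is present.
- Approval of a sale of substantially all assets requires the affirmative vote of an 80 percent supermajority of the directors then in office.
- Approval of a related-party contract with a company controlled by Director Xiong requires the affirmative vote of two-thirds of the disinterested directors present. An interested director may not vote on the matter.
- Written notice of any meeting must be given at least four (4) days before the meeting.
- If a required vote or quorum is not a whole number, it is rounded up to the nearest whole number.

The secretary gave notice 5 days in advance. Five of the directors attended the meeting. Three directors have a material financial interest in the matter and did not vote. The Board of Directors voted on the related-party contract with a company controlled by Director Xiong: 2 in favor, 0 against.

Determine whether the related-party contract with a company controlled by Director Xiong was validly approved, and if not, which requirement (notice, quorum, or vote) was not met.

Valid — all requirements satisfied.

Notice: 5 days given; 4 required (5 ≥ 4). Satisfied.
Quorum: 5 present (interested directors count toward quorum); quorum is 5. Satisfied.
Vote: the related-party contract with a company controlled by Director Xiong requires two-thirds of the disinterested directors present (5 − 3 = 2). 2/3 of 2 = 1.33, rounded up to 2, so 2 affirmative votes are needed; 2 voted in favor. Satisfied.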